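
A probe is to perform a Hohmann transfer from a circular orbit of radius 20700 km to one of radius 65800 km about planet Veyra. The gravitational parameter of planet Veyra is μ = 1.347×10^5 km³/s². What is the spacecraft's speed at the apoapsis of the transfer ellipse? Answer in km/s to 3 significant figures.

v = 0.990 km/s

Transfer-ellipse semi-major axis a_t = (r₁ + r₂)/2 = (20700 + 65800)/2 = 43250 km.
The apoapsis of the transfer ellipse is at r = 65800 km.
Applying v² = μ(2/r − 1/a_t): v = 0.9898 km/s.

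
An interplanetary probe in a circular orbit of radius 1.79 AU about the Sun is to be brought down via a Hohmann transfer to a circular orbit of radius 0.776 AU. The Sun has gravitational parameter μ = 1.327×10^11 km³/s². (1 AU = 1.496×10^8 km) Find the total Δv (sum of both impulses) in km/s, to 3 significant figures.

Δv = 11.1 km/s

In km: r₁ = 1.79 × 1.496×10^8 = 2.67784×10^8 km; r₂ = 0.776 × 1.496×10^8 = 1.160896×10^8 km.
Semi-major axis of the transfer orbit: a_t = (2.67784×10^8 + 1.160896×10^8)/2 = 1.919368×10^8 km.
Circular speed at r₁: v₁ = √(μ/r₁) = √(1.327×10^11/2.67784×10^8) = 22.261 km/s.
Transfer-orbit speed at r₁ (vis-viva equation): v_a = √[μ(2/r₁ − 1/a_t)] = 17.313 km/s.
First burn Δv₁ = |v_a − v₁| = 4.948 km/s.
Circular speed at r₂: v₂ = √(μ/r₂) = 33.810 km/s.
Transfer-orbit speed at r₂: v_p = √[μ(2/r₂ − 1/a_t)] = 39.935 km/s.
Second burn Δv₂ = |v₂ − v_p| = 6.125 km/s.
Total Δv = Δv₁ + Δv₂ = 11.07 km/s.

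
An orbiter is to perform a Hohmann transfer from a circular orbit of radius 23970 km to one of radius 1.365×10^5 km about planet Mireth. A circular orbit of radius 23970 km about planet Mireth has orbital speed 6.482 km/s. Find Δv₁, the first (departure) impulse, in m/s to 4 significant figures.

Δv₁ = 1973 m/s

From the circular-orbit relation v² = μ/r at r = 23970 km: μ = v²r = (6.482)² × 23970 = 1.00713×10^6 km³/s².
The Hohmann ellipse has a_t = (r₁ + r₂)/2 = 80235 km.
Circular speed at r = 23970 km: v_c = √(μ/r) = 6.482 km/s.
Vis-viva on the transfer ellipse at r = 23970 km gives v_t = √[μ(2/r − 1/a_t)] = 8.455 km/s.
Δv₁ = |v_t − v_c| = |8.455 − 6.482| = 1.973 km/s.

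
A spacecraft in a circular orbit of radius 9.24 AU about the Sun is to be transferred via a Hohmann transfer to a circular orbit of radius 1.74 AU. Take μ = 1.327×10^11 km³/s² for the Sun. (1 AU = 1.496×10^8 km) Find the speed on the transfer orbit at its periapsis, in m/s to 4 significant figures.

In km: r₁ = 9.24 × 1.496×10^8 = 1.382304×10^9 km; r₂ = 1.74 × 1.496×10^8 = 2.60304×10^8 km.
Transfer-ellipse semi-major axis a_t = (r₁ + r₂)/2 = (1.382304×10^9 + 2.60304×10^8)/2 = 8.21304×10^8 km.
The periapsis of the transfer ellipse is at r = 2.60304×10^8 km.
Applying v² = μ(2/r − 1/a_t): v = 29.29 km/s.

v = 29290 m/s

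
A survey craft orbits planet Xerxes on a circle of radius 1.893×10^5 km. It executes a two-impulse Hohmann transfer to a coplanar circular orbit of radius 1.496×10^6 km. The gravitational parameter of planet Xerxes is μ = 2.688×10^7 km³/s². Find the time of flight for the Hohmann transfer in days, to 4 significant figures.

t = 5.425 days

The Hohmann ellipse has a_t = (r₁ + r₂)/2 = 8.4265×10^5 km.
By Kepler's third law the transfer-orbit period is T = 2π√(a_t³/μ), so t = T/2 = 4.687×10^5 s.
Converting: 4.687×10^5 s ÷ 86400 s/day = 5.425 days.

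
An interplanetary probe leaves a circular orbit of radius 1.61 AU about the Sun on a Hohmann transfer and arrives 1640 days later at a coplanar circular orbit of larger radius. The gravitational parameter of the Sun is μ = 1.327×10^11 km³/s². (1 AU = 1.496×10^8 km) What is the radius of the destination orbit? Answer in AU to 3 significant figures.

r₂ = 7.03 AU

In km: r₁ = 1.61 × 1.496×10^8 = 2.40856×10^8 km.
Transfer time t = 1640 days = 1.41696×10^8 s, and t = π√(a_t³/μ).
So a_t = (μ t²/π²)^(1/3) = (1.327×10^11 × (1.41696×10^8)² / π²)^(1/3) = 6.4629×10^8 km.
Since a_t = (r₁ + r₂)/2, r₂ = 2a_t − r₁ = 2×6.4629×10^8 − 2.40856×10^8 = 1.051724×10^9 km.
In AU: r₂ = 1.051724×10^9 / 1.496×10^8 = 7.03 AU.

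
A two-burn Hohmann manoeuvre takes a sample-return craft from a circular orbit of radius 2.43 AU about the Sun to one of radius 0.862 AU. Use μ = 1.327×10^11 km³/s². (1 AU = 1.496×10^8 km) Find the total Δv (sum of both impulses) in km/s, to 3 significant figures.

Δv = 12.2 km/s

In km: r₁ = 2.43 × 1.496×10^8 = 3.63528×10^8 km; r₂ = 0.862 × 1.496×10^8 = 1.289552×10^8 km.
The Hohmann ellipse has a_t = (r₁ + r₂)/2 = 2.462416×10^8 km.
Circular speed at r₁: v₁ = √(μ/r₁) = √(1.327×10^11/3.63528×10^8) = 19.11 km/s.
On the transfer ellipse at r₁, v² = μ(2/r − 1/a) gives v_a = √[μ(2/r₁ − 1/a_t)] = 13.83 km/s.
First burn Δv₁ = |v_a − v₁| = 5.280 km/s.
At r₂, v₂ = √(μ/r₂) = 32.079 km/s.
Transfer-orbit speed at r₂: v_p = √[μ(2/r₂ − 1/a_t)] = 38.977 km/s.
Second burn Δv₂ = |v₂ − v_p| = 6.898 km/s.
Δv = Δv₁ + Δv₂ = 5.280 + 6.898 = 12.18 km/s.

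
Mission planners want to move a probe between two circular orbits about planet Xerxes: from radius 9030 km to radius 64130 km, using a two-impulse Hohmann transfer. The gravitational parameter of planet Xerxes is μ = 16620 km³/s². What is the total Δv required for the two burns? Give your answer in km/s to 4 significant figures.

Δv = 0.6958 km/s

Transfer-ellipse semi-major axis a_t = (r₁ + r₂)/2 = (9030 + 64130)/2 = 36580 km.
At r₁ the circular-orbit speed is v₁ = √(μ/r₁) = 1.356662 km/s.
Transfer-orbit speed at r₁ (vis-viva): v_p = √[μ(2/r₁ − 1/a_t)] = 1.796306 km/s.
First burn Δv₁ = |v_p − v₁| = 0.43964 km/s.
At r₂, v₂ = √(μ/r₂) = 0.5090787 km/s.
Transfer-orbit speed at r₂: v_a = √[μ(2/r₂ − 1/a_t)] = 0.2529338 km/s.
Second burn Δv₂ = |v₂ − v_a| = 0.25614 km/s.
Total Δv = Δv₁ + Δv₂ = 0.6958 km/s.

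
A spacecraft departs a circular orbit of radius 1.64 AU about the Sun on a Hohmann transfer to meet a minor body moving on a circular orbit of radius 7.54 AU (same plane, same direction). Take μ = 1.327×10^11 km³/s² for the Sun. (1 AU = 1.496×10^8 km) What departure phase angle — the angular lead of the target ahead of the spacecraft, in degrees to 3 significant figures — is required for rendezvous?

In km: r₁ = 1.64 × 1.496×10^8 = 2.45344×10^8 km; r₂ = 7.54 × 1.496×10^8 = 1.127984×10^9 km.
Transfer-ellipse semi-major axis a_t = (r₁ + r₂)/2 = (2.45344×10^8 + 1.127984×10^9)/2 = 6.86664×10^8 km.
Transfer time t = π√(a_t³/μ) = 1.552×10^8 s.
The target's mean motion on its circular orbit is ω₂ = √(μ/r₂³) = 9.616×10^-9 rad/s.
Angle swept by the target during transfer: ω₂·t = 1.492 rad = 85.49°.
The spacecraft traverses 180° on the transfer ellipse, so the target must lead by 180° − 85.49° = 94.5°.

φ = 94.5°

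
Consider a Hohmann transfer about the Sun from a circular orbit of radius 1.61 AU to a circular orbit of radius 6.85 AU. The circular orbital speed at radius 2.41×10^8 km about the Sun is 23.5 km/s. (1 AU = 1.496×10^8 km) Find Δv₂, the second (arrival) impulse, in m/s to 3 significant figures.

Δv₂ = 4370 m/s

From the circular-orbit relation v² = μ/r at r = 2.41×10^8 km: μ = v²r = (23.5)² × 2.41×10^8 = 1.33092×10^11 km³/s².
In km: r₁ = 1.61 × 1.496×10^8 = 2.40856×10^8 km; r₂ = 6.85 × 1.496×10^8 = 1.02476×10^9 km.
Transfer-ellipse semi-major axis a_t = (r₁ + r₂)/2 = (2.40856×10^8 + 1.02476×10^9)/2 = 6.32808×10^8 km.
On the circular orbit at r = 1.02476×10^9 km, v_c = √(μ/r) = 11.396 km/s.
Transfer-orbit speed at the same r (vis-viva, a = a_t): v_t = √[μ(2/r − 1/a_t)] = 7.0309 km/s.
Δv₂ = |v_t − v_c| = |7.0309 − 11.396| = 4.365 km/s.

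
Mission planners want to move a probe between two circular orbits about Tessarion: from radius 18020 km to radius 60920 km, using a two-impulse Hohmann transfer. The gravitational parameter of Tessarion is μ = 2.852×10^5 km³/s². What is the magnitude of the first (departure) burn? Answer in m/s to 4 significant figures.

Semi-major axis of the transfer orbit: a_t = (18020 + 60920)/2 = 39470 km.
Circular speed at r = 18020 km: v_c = √(μ/r) = 3.9783 km/s.
Transfer-orbit speed at the same r (vis-viva, a = a_t): v_t = √[μ(2/r − 1/a_t)] = 4.9425 km/s.
Δv₁ = |v_t − v_c| = |4.9425 − 3.9783| = 0.9642 km/s.

Δv₁ = 964.2 m/s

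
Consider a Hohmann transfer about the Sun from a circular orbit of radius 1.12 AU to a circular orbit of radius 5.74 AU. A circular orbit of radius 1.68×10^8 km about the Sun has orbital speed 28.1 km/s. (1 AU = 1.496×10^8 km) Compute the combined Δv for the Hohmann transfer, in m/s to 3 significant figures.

From the circular-orbit relation v² = μ/r at r = 1.68×10^8 km: μ = v²r = (28.1)² × 1.68×10^8 = 1.32654×10^11 km³/s².
In km: r₁ = 1.12 × 1.496×10^8 = 1.67552×10^8 km; r₂ = 5.74 × 1.496×10^8 = 8.58704×10^8 km.
Transfer-ellipse semi-major axis a_t = (r₁ + r₂)/2 = (1.67552×10^8 + 8.58704×10^8)/2 = 5.13128×10^8 km.
At r₁ the circular-orbit speed is v₁ = √(μ/r₁) = 28.1375 km/s.
Transfer-orbit speed at r₁ (vis-viva): v_p = √[μ(2/r₁ − 1/a_t)] = 36.3995 km/s.
First burn Δv₁ = |v_p − v₁| = 8.262 km/s.
At r₂, v₂ = √(μ/r₂) = 12.429 km/s.
Transfer-orbit speed at r₂: v_a = √[μ(2/r₂ − 1/a_t)] = 7.1023 km/s.
Second burn Δv₂ = |v₂ − v_a| = 5.327 km/s.
Δv = Δv₁ + Δv₂ = 8.262 + 5.327 = 13.59 km/s.

Δv = 13600 m/s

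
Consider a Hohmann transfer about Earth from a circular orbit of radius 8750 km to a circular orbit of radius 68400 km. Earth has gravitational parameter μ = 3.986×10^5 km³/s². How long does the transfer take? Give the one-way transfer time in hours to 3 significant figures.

Semi-major axis of the transfer orbit: a_t = (8750 + 68400)/2 = 38575 km.
Transfer time t = π√(a_t³/μ) = π√((38575)³ / 3.986×10^5) = 37700 s.
Converting: 37700 s ÷ 3600 s/hour = 10.5 hours.

t = 10.5 hours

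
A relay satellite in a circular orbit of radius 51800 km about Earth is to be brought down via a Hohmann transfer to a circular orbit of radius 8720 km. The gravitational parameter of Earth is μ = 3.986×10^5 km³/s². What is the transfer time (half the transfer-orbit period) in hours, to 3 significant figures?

t = 7.28 hours

The Hohmann ellipse has a_t = (r₁ + r₂)/2 = 30260 km.
Half the transfer-orbit period gives t = π√(a_t³/μ) = 26193 s.
Converting: 26193 s ÷ 3600 s/hour = 7.28 hours.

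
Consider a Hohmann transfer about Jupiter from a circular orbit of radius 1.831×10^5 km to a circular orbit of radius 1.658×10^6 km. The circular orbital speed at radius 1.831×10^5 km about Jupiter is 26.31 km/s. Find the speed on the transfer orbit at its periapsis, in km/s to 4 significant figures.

v = 35.31 km/s

From the circular-orbit relation v² = μ/r at r = 1.831×10^5 km: μ = v²r = (26.31)² × 1.831×10^5 = 1.26745×10^8 km³/s².
The Hohmann ellipse has a_t = (r₁ + r₂)/2 = 9.2055×10^5 km.
The periapsis of the transfer ellipse is at r = 1.831×10^5 km.
Applying v² = μ(2/r − 1/a_t): v = 35.31 km/s.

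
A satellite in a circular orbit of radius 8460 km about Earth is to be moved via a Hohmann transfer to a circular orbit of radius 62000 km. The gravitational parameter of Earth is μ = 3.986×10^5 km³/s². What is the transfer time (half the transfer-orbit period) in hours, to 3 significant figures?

t = 9.14 hours

Transfer-ellipse semi-major axis a_t = (r₁ + r₂)/2 = (8460 + 62000)/2 = 35230 km.
Transfer time t = π√(a_t³/μ) = π√((35230)³ / 3.986×10^5) = 32900 s.
Converting: 32900 s ÷ 3600 s/hour = 9.14 hours.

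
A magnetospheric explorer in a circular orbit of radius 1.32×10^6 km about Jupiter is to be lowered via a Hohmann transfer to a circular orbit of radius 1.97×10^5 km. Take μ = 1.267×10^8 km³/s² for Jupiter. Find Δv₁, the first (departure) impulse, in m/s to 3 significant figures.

Semi-major axis of the transfer orbit: a_t = (1.320×10^6 + 1.970×10^5)/2 = 7.585×10^5 km.
Circular speed at r = 1.320×10^6 km: v_c = √(μ/r) = 9.797 km/s.
Transfer-orbit speed at the same r (vis-viva, a = a_t): v_t = √[μ(2/r − 1/a_t)] = 4.993 km/s.
Δv₁ = |v_t − v_c| = |4.993 − 9.797| = 4.804 km/s.

Δv₁ = 4800 m/s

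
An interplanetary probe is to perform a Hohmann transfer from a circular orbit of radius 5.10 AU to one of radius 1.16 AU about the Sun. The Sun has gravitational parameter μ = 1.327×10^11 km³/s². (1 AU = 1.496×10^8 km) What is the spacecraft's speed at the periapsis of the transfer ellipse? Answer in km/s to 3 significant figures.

In km: r₁ = 5.10 × 1.496×10^8 = 7.6296×10^8 km; r₂ = 1.16 × 1.496×10^8 = 1.73536×10^8 km.
Semi-major axis of the transfer orbit: a_t = (7.6296×10^8 + 1.73536×10^8)/2 = 4.68248×10^8 km.
The periapsis of the transfer ellipse is at r = 1.73536×10^8 km.
Vis-viva: v = √[μ(2/r − 1/a_t)] = √[1.327×10^11 × (2/1.73536×10^8 − 1/4.68248×10^8)] = 35.30 km/s.

v = 35.3 km/s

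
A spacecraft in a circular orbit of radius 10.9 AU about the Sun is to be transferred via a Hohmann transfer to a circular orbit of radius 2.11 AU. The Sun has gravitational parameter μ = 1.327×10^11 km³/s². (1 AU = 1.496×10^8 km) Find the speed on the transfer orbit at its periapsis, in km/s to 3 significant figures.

In km: r₁ = 10.9 × 1.496×10^8 = 1.63064×10^9 km; r₂ = 2.11 × 1.496×10^8 = 3.15656×10^8 km.
The Hohmann ellipse has a_t = (r₁ + r₂)/2 = 9.73148×10^8 km.
The periapsis of the transfer ellipse is at r = 3.15656×10^8 km.
From the vis-viva equation, v = √[μ(2/r − 1/a_t)] = 26.54 km/s.

v = 26.5 km/s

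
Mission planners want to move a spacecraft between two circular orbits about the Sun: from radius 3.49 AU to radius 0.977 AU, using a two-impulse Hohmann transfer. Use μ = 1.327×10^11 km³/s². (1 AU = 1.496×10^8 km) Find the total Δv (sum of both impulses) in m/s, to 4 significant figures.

In km: r₁ = 3.49 × 1.496×10^8 = 5.22104×10^8 km; r₂ = 0.977 × 1.496×10^8 = 1.461592×10^8 km.
The Hohmann ellipse has a_t = (r₁ + r₂)/2 = 3.341316×10^8 km.
At r₁ the circular-orbit speed is v₁ = √(μ/r₁) = 15.9425 km/s.
Transfer-orbit speed at r₁ (vis-viva): v_a = √[μ(2/r₁ − 1/a_t)] = 10.5441 km/s.
First burn Δv₁ = |v_a − v₁| = 5.398 km/s.
At r₂, v₂ = √(μ/r₂) = 30.1316 km/s.
Transfer-orbit speed at r₂: v_p = √[μ(2/r₂ − 1/a_t)] = 37.6654 km/s.
Second burn Δv₂ = |v₂ − v_p| = 7.534 km/s.
Total Δv = Δv₁ + Δv₂ = 12.93 km/s.

Δv = 12930 m/s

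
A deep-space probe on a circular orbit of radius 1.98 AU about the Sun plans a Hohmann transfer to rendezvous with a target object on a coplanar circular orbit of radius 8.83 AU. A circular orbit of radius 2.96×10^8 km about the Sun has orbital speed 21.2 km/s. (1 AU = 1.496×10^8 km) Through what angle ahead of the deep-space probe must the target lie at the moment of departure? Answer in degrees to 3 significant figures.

From the circular-orbit relation v² = μ/r at r = 2.96×10^8 km: μ = v²r = (21.2)² × 2.96×10^8 = 1.33034×10^11 km³/s².
In km: r₁ = 1.98 × 1.496×10^8 = 2.96208×10^8 km; r₂ = 8.83 × 1.496×10^8 = 1.320968×10^9 km.
Semi-major axis of the transfer orbit: a_t = (2.96208×10^8 + 1.320968×10^9)/2 = 8.08588×10^8 km.
The half-period of the transfer ellipse is t = π√(a_t³/μ) = 1.9804×10^8 s.
Target angular speed ω₂ = √(μ/r₂³) = 7.5970×10^-9 rad/s.
Angle swept by the target during transfer: ω₂·t = 1.5045 rad = 86.20°.
The deep-space probe traverses 180° on the transfer ellipse, so the target must lead by 180° − 86.20° = 93.8°.

φ = 93.8°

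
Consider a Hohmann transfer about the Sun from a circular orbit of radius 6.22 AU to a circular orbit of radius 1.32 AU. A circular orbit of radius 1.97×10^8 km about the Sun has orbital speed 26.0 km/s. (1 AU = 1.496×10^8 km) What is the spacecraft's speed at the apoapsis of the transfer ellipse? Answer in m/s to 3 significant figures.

From the circular-orbit relation v² = μ/r at r = 1.97×10^8 km: μ = v²r = (26.0)² × 1.97×10^8 = 1.33172×10^11 km³/s².
In km: r₁ = 6.22 × 1.496×10^8 = 9.30512×10^8 km; r₂ = 1.32 × 1.496×10^8 = 1.97472×10^8 km.
Transfer-ellipse semi-major axis a_t = (r₁ + r₂)/2 = (9.30512×10^8 + 1.97472×10^8)/2 = 5.63992×10^8 km.
The apoapsis of the transfer ellipse is at r = 9.30512×10^8 km.
From the vis-viva equation, v = √[μ(2/r − 1/a_t)] = 7.079 km/s.

v = 7080 m/s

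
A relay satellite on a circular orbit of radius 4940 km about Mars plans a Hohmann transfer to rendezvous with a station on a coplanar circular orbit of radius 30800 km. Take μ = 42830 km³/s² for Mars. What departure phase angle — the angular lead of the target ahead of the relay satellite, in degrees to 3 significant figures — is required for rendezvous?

φ = 100°

Semi-major axis of the transfer orbit: a_t = (4940 + 30800)/2 = 17870 km.
The half-period of the transfer ellipse is t = π√(a_t³/μ) = 36260 s.
The target's mean motion on its circular orbit is ω₂ = √(μ/r₂³) = 3.829×10^-5 rad/s.
Angle swept by the target during transfer: ω₂·t = 1.3884 rad = 79.55°.
Arrival is 180° from departure on the ellipse, so φ = 180° − 79.55° = 100°.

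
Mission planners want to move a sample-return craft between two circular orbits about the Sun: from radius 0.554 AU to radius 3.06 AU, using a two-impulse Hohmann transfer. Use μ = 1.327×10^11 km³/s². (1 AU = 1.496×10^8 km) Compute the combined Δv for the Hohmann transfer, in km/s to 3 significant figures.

Δv = 19.7 km/s

In km: r₁ = 0.554 × 1.496×10^8 = 8.28784×10^7 km; r₂ = 3.06 × 1.496×10^8 = 4.57776×10^8 km.
Semi-major axis of the transfer orbit: a_t = (8.28784×10^7 + 4.57776×10^8)/2 = 2.703272×10^8 km.
At r₁ the circular-orbit speed is v₁ = √(μ/r₁) = 40.01 km/s.
On the transfer ellipse at r₁, vis-viva equation gives v_p = √[μ(2/r₁ − 1/a_t)] = 52.07 km/s.
First burn Δv₁ = |v_p − v₁| = 12.06 km/s.
Circular speed at r₂: v₂ = √(μ/r₂) = 17.026 km/s.
Transfer-orbit speed at r₂: v_a = √[μ(2/r₂ − 1/a_t)] = 9.4272 km/s.
Second burn Δv₂ = |v₂ − v_a| = 7.599 km/s.
Total Δv = Δv₁ + Δv₂ = 19.66 km/s.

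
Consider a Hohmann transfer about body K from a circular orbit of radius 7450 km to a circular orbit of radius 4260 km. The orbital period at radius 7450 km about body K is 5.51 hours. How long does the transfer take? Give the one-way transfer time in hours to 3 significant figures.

t = 1.92 hours

From Kepler's third law T² = 4π²r³/μ at r = 7450 km, T = 5.51 hours = 5.51 × 3600 s = 19836 s: μ = 4π²r³/T² = 41487.8 km³/s².
Transfer-ellipse semi-major axis a_t = (r₁ + r₂)/2 = (7450 + 4260)/2 = 5855 km.
Transfer time t = π√(a_t³/μ) = π√((5855)³ / 41487.8) = 6910 s.
Converting: 6910 s ÷ 3600 s/hour = 1.92 hours.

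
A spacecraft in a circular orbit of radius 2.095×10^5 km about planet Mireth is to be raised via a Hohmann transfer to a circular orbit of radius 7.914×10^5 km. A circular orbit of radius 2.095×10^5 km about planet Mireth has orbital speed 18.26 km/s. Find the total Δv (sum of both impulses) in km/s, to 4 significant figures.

From the circular-orbit relation v² = μ/r at r = 2.095×10^5 km: μ = v²r = (18.26)² × 2.095×10^5 = 6.98531×10^7 km³/s².
Semi-major axis of the transfer orbit: a_t = (2.095×10^5 + 7.914×10^5)/2 = 5.0045×10^5 km.
Circular speed at r₁: v₁ = √(μ/r₁) = √(6.98531×10^7/2.095×10^5) = 18.2600 km/s.
On the transfer ellipse at r₁, vis-viva gives v_p = √[μ(2/r₁ − 1/a_t)] = 22.9625 km/s.
First burn Δv₁ = |v_p − v₁| = 4.7025 km/s.
At r₂, v₂ = √(μ/r₂) = 9.39496 km/s.
Transfer-orbit speed at r₂: v_a = √[μ(2/r₂ − 1/a_t)] = 6.07864 km/s.
Second burn Δv₂ = |v₂ − v_a| = 3.3163 km/s.
Δv = Δv₁ + Δv₂ = 4.7025 + 3.3163 = 8.019 km/s.

Δv = 8.019 km/s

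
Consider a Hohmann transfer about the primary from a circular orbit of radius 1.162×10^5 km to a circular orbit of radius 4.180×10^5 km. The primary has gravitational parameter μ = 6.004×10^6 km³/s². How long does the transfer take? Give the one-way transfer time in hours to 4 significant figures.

t = 49.16 hours

Semi-major axis of the transfer orbit: a_t = (1.162×10^5 + 4.180×10^5)/2 = 2.671×10^5 km.
Half the transfer-orbit period gives t = π√(a_t³/μ) = 1.7699×10^5 s.
Converting: 1.7699×10^5 s ÷ 3600 s/hour = 49.16 hours.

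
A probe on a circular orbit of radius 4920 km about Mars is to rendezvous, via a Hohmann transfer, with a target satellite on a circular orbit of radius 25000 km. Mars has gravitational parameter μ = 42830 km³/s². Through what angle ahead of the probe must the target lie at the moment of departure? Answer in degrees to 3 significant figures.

φ = 96.7°

Semi-major axis of the transfer orbit: a_t = (4920 + 25000)/2 = 14960 km.
Transfer time t = π√(a_t³/μ) = 27776 s.
Target angular speed ω₂ = √(μ/r₂³) = 5.2356×10^-5 rad/s.
Angle swept by the target during transfer: ω₂·t = 1.4542 rad = 83.32°.
Arrival is 180° from departure on the ellipse, so φ = 180° − 83.32° = 96.7°.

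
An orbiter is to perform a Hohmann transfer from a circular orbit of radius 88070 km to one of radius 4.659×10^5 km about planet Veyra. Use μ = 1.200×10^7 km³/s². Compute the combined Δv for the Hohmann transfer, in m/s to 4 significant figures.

Semi-major axis of the transfer orbit: a_t = (88070 + 4.659×10^5)/2 = 2.76985×10^5 km.
Circular speed at r₁: v₁ = √(μ/r₁) = √(1.200×10^7/88070) = 11.673 km/s.
Transfer-orbit speed at r₁ (vis-viva): v_p = √[μ(2/r₁ − 1/a_t)] = 15.139 km/s.
First burn Δv₁ = |v_p − v₁| = 3.466 km/s.
At r₂, v₂ = √(μ/r₂) = 5.075 km/s.
Transfer-orbit speed at r₂: v_a = √[μ(2/r₂ − 1/a_t)] = 2.862 km/s.
Second burn Δv₂ = |v₂ − v_a| = 2.213 km/s.
Δv = Δv₁ + Δv₂ = 3.466 + 2.213 = 5.679 km/s.

Δv = 5679 m/s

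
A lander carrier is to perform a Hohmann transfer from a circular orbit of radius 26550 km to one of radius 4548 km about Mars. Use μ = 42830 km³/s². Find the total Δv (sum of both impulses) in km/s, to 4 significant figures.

Semi-major axis of the transfer orbit: a_t = (26550 + 4548)/2 = 15549 km.
Circular speed at r₁: v₁ = √(μ/r₁) = √(42830/26550) = 1.2701 km/s.
On the transfer ellipse at r₁, v² = μ(2/r − 1/a) gives v_a = √[μ(2/r₁ − 1/a_t)] = 0.68691 km/s.
First burn Δv₁ = |v_a − v₁| = 0.5832 km/s.
Circular speed at r₂: v₂ = √(μ/r₂) = 3.0688 km/s.
Transfer-orbit speed at r₂: v_p = √[μ(2/r₂ − 1/a_t)] = 4.0100 km/s.
Second burn Δv₂ = |v₂ − v_p| = 0.9412 km/s.
Δv = Δv₁ + Δv₂ = 0.5832 + 0.9412 = 1.524 km/s.

Δv = 1.524 km/s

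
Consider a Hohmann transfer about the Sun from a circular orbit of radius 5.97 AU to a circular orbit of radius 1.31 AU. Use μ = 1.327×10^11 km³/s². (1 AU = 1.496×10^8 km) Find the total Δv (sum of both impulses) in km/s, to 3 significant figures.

In km: r₁ = 5.97 × 1.496×10^8 = 8.93112×10^8 km; r₂ = 1.31 × 1.496×10^8 = 1.95976×10^8 km.
The Hohmann ellipse has a_t = (r₁ + r₂)/2 = 5.44544×10^8 km.
At r₁ the circular-orbit speed is v₁ = √(μ/r₁) = 12.19 km/s.
Transfer-orbit speed at r₁ (v² = μ(2/r − 1/a)): v_a = √[μ(2/r₁ − 1/a_t)] = 7.313 km/s.
First burn Δv₁ = |v_a − v₁| = 4.877 km/s.
Circular speed at r₂: v₂ = √(μ/r₂) = 26.022 km/s.
Transfer-orbit speed at r₂: v_p = √[μ(2/r₂ − 1/a_t)] = 33.325 km/s.
Second burn Δv₂ = |v₂ − v_p| = 7.303 km/s.
Total Δv = Δv₁ + Δv₂ = 12.18 km/s.

Δv = 12.2 km/s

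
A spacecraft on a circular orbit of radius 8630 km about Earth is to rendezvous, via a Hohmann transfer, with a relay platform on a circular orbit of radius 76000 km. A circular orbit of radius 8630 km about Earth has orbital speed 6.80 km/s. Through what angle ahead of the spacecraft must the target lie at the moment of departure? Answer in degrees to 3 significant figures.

φ = 105°

From the circular-orbit relation v² = μ/r at r = 8630 km: μ = v²r = (6.80)² × 8630 = 3.99051×10^5 km³/s².
The Hohmann ellipse has a_t = (r₁ + r₂)/2 = 42315 km.
The half-period of the transfer ellipse is t = π√(a_t³/μ) = 43290 s.
Target angular speed ω₂ = √(μ/r₂³) = 3.015×10^-5 rad/s.
Angle swept by the target during transfer: ω₂·t = 1.3052 rad = 74.78°.
Arrival is 180° from departure on the ellipse, so φ = 180° − 74.78° = 105°.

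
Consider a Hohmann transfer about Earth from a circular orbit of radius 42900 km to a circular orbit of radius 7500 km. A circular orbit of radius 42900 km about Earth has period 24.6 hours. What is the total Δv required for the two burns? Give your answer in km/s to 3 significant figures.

Δv = 3.60 km/s

From Kepler's third law T² = 4π²r³/μ at r = 42900 km, T = 24.6 hours = 24.6 × 3600 s = 88560 s: μ = 4π²r³/T² = 3.97426×10^5 km³/s².
Semi-major axis of the transfer orbit: a_t = (42900 + 7500)/2 = 25200 km.
Circular speed at r₁: v₁ = √(μ/r₁) = √(3.97426×10^5/42900) = 3.0437 km/s.
Transfer-orbit speed at r₁ (v² = μ(2/r − 1/a)): v_a = √[μ(2/r₁ − 1/a_t)] = 1.6605 km/s.
First burn Δv₁ = |v_a − v₁| = 1.3832 km/s.
At r₂, v₂ = √(μ/r₂) = 7.27943 km/s.
Transfer-orbit speed at r₂: v_p = √[μ(2/r₂ − 1/a_t)] = 9.49786 km/s.
Second burn Δv₂ = |v₂ − v_p| = 2.2184 km/s.
Δv = Δv₁ + Δv₂ = 1.3832 + 2.2184 = 3.602 km/s.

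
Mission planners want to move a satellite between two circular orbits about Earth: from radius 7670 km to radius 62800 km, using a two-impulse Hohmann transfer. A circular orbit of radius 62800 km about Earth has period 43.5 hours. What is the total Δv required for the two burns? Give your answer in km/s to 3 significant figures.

Δv = 3.76 km/s

From Kepler's third law T² = 4π²r³/μ at r = 62800 km, T = 43.5 hours = 43.5 × 3600 s = 1.566×10^5 s: μ = 4π²r³/T² = 3.98708×10^5 km³/s².
Transfer-ellipse semi-major axis a_t = (r₁ + r₂)/2 = (7670 + 62800)/2 = 35235 km.
Circular speed at r₁: v₁ = √(μ/r₁) = √(3.98708×10^5/7670) = 7.2099 km/s.
On the transfer ellipse at r₁, vis-viva equation gives v_p = √[μ(2/r₁ − 1/a_t)] = 9.6255 km/s.
First burn Δv₁ = |v_p − v₁| = 2.416 km/s.
At r₂, v₂ = √(μ/r₂) = 2.520 km/s.
Transfer-orbit speed at r₂: v_a = √[μ(2/r₂ − 1/a_t)] = 1.176 km/s.
Second burn Δv₂ = |v₂ − v_a| = 1.344 km/s.
Δv = Δv₁ + Δv₂ = 2.416 + 1.344 = 3.760 km/s.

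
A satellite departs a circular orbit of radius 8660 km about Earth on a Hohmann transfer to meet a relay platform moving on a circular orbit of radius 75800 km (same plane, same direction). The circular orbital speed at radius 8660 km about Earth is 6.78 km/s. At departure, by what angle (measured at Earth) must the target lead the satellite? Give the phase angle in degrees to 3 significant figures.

φ = 105°

From the circular-orbit relation v² = μ/r at r = 8660 km: μ = v²r = (6.78)² × 8660 = 3.98086×10^5 km³/s².
The Hohmann ellipse has a_t = (r₁ + r₂)/2 = 42230 km.
The half-period of the transfer ellipse is t = π√(a_t³/μ) = 43211 s.
Target angular speed ω₂ = √(μ/r₂³) = 3.0233×10^-5 rad/s.
Angle swept by the target during transfer: ω₂·t = 1.3064 rad = 74.85°.
The satellite traverses 180° on the transfer ellipse, so the target must lead by 180° − 74.85° = 105°.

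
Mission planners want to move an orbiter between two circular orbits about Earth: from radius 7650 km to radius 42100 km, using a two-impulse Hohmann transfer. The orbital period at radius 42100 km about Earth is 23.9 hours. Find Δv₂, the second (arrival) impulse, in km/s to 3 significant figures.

From Kepler's third law T² = 4π²r³/μ at r = 42100 km, T = 23.9 hours = 23.9 × 3600 s = 86040 s: μ = 4π²r³/T² = 3.97929×10^5 km³/s².
Transfer-ellipse semi-major axis a_t = (r₁ + r₂)/2 = (7650 + 42100)/2 = 24875 km.
Circular speed at r = 42100 km: v_c = √(μ/r) = 3.074 km/s.
Vis-viva on the transfer ellipse at r = 42100 km gives v_t = √[μ(2/r − 1/a_t)] = 1.705 km/s.
Δv₂ = |v_t − v_c| = |1.705 − 3.074| = 1.369 km/s.

Δv₂ = 1.37 km/s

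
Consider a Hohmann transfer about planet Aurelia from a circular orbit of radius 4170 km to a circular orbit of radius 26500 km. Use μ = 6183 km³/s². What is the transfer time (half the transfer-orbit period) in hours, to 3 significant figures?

t = 21.1 hours

Transfer-ellipse semi-major axis a_t = (r₁ + r₂)/2 = (4170 + 26500)/2 = 15335 km.
By Kepler's third law the transfer-orbit period is T = 2π√(a_t³/μ), so t = T/2 = 75870 s.
Converting: 75870 s ÷ 3600 s/hour = 21.1 hours.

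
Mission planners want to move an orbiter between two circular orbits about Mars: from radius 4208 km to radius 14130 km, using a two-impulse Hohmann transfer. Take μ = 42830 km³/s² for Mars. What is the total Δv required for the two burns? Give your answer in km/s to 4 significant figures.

Semi-major axis of the transfer orbit: a_t = (4208 + 14130)/2 = 9169 km.
At r₁ the circular-orbit speed is v₁ = √(μ/r₁) = 3.19033 km/s.
On the transfer ellipse at r₁, vis-viva equation gives v_p = √[μ(2/r₁ − 1/a_t)] = 3.96047 km/s.
First burn Δv₁ = |v_p − v₁| = 0.7701 km/s.
At r₂, v₂ = √(μ/r₂) = 1.74102 km/s.
Transfer-orbit speed at r₂: v_a = √[μ(2/r₂ − 1/a_t)] = 1.17945 km/s.
Second burn Δv₂ = |v₂ − v_a| = 0.5616 km/s.
Δv = Δv₁ + Δv₂ = 0.7701 + 0.5616 = 1.332 km/s.

Δv = 1.332 km/s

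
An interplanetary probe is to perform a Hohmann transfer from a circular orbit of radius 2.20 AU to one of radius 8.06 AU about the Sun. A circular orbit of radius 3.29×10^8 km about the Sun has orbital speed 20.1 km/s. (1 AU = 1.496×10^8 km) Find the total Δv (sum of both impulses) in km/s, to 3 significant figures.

From the circular-orbit relation v² = μ/r at r = 3.29×10^8 km: μ = v²r = (20.1)² × 3.29×10^8 = 1.32919×10^11 km³/s².
In km: r₁ = 2.20 × 1.496×10^8 = 3.2912×10^8 km; r₂ = 8.06 × 1.496×10^8 = 1.205776×10^9 km.
Semi-major axis of the transfer orbit: a_t = (3.2912×10^8 + 1.205776×10^9)/2 = 7.67448×10^8 km.
At r₁ the circular-orbit speed is v₁ = √(μ/r₁) = 20.09634 km/s.
Transfer-orbit speed at r₁ (vis-viva equation): v_p = √[μ(2/r₁ − 1/a_t)] = 25.18986 km/s.
First burn Δv₁ = |v_p − v₁| = 5.0935 km/s.
Circular speed at r₂: v₂ = √(μ/r₂) = 10.4993 km/s.
Transfer-orbit speed at r₂: v_a = √[μ(2/r₂ − 1/a_t)] = 6.87564 km/s.
Second burn Δv₂ = |v₂ − v_a| = 3.6237 km/s.
Total Δv = Δv₁ + Δv₂ = 8.717 km/s.

Δv = 8.72 km/s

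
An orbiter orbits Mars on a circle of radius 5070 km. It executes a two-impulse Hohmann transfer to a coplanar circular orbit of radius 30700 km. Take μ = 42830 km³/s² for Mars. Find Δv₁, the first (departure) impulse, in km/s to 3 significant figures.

Semi-major axis of the transfer orbit: a_t = (5070 + 30700)/2 = 17885 km.
On the circular orbit at r = 5070 km, v_c = √(μ/r) = 2.9065 km/s.
Transfer-orbit speed at the same r (vis-viva, a = a_t): v_t = √[μ(2/r − 1/a_t)] = 3.8080 km/s.
Δv₁ = |v_t − v_c| = |3.8080 − 2.9065| = 0.9015 km/s.

Δv₁ = 0.901 km/s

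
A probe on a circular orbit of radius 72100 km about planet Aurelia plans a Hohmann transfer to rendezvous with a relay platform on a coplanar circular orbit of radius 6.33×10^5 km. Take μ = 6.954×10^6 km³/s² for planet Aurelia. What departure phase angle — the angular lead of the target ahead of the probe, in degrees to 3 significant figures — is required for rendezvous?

φ = 105°

The Hohmann ellipse has a_t = (r₁ + r₂)/2 = 3.5255×10^5 km.
Transfer time t = π√(a_t³/μ) = 2.4938×10^5 s.
The target's mean motion on its circular orbit is ω₂ = √(μ/r₂³) = 5.2361×10^-6 rad/s.
Angle swept by the target during transfer: ω₂·t = 1.3058 rad = 74.82°.
The probe traverses 180° on the transfer ellipse, so the target must lead by 180° − 74.82° = 105°.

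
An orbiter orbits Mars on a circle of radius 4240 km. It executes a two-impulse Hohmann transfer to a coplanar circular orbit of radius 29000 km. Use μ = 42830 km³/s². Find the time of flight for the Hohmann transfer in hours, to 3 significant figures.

t = 9.03 hours

The Hohmann ellipse has a_t = (r₁ + r₂)/2 = 16620 km.
Half the transfer-orbit period gives t = π√(a_t³/μ) = 32525 s.
Converting: 32525 s ÷ 3600 s/hour = 9.03 hours.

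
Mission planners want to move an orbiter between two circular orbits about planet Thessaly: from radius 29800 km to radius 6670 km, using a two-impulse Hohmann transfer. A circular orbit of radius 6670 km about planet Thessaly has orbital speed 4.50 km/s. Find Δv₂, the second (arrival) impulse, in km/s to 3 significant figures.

Δv₂ = 1.25 km/s

From the circular-orbit relation v² = μ/r at r = 6670 km: μ = v²r = (4.50)² × 6670 = 1.35068×10^5 km³/s².
Transfer-ellipse semi-major axis a_t = (r₁ + r₂)/2 = (29800 + 6670)/2 = 18235 km.
On the circular orbit at r = 6670 km, v_c = √(μ/r) = 4.500 km/s.
Transfer-orbit speed at the same r (vis-viva, a = a_t): v_t = √[μ(2/r − 1/a_t)] = 5.753 km/s.
Δv₂ = |v_t − v_c| = |5.753 − 4.500| = 1.253 km/s.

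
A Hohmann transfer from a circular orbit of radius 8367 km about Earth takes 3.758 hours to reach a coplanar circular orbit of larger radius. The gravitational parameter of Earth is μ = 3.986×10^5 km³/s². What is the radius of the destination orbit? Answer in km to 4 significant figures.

Transfer time t = 3.758 hours = 13528.8 s, and t = π√(a_t³/μ).
So a_t = (μ t²/π²)^(1/3) = (3.986×10^5 × (13528.8)² / π²)^(1/3) = 19480 km.
Since a_t = (r₁ + r₂)/2, r₂ = 2a_t − r₁ = 2×19480 − 8367 = 30593 km.

r₂ = 30590 km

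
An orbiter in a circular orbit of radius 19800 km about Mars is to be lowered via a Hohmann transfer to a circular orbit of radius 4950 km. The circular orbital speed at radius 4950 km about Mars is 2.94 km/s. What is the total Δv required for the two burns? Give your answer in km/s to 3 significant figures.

Δv = 1.32 km/s

From the circular-orbit relation v² = μ/r at r = 4950 km: μ = v²r = (2.94)² × 4950 = 42785.8 km³/s².
Semi-major axis of the transfer orbit: a_t = (19800 + 4950)/2 = 12375 km.
At r₁ the circular-orbit speed is v₁ = √(μ/r₁) = 1.470 km/s.
On the transfer ellipse at r₁, vis-viva gives v_a = √[μ(2/r₁ − 1/a_t)] = 0.9297 km/s.
First burn Δv₁ = |v_a − v₁| = 0.5403 km/s.
Circular speed at r₂: v₂ = √(μ/r₂) = 2.9400 km/s.
Transfer-orbit speed at r₂: v_p = √[μ(2/r₂ − 1/a_t)] = 3.7188 km/s.
Second burn Δv₂ = |v₂ − v_p| = 0.7788 km/s.
Δv = Δv₁ + Δv₂ = 0.5403 + 0.7788 = 1.319 km/s.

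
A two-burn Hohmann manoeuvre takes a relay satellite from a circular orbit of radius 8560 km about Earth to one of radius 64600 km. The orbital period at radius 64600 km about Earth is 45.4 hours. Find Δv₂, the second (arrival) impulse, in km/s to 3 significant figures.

From Kepler's third law T² = 4π²r³/μ at r = 64600 km, T = 45.4 hours = 45.4 × 3600 s = 1.6344×10^5 s: μ = 4π²r³/T² = 3.98419×10^5 km³/s².
Transfer-ellipse semi-major axis a_t = (r₁ + r₂)/2 = (8560 + 64600)/2 = 36580 km.
On the circular orbit at r = 64600 km, v_c = √(μ/r) = 2.483 km/s.
Transfer-orbit speed at the same r (vis-viva, a = a_t): v_t = √[μ(2/r − 1/a_t)] = 1.201 km/s.
Δv₂ = |v_t − v_c| = |1.201 − 2.483| = 1.282 km/s.

Δv₂ = 1.28 km/s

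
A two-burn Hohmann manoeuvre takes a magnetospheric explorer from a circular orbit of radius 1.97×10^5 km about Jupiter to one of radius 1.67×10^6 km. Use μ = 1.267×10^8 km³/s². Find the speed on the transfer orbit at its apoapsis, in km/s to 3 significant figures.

Transfer-ellipse semi-major axis a_t = (r₁ + r₂)/2 = (1.970×10^5 + 1.670×10^6)/2 = 9.335×10^5 km.
The apoapsis of the transfer ellipse is at r = 1.670×10^6 km.
From the vis-viva equation, v = √[μ(2/r − 1/a_t)] = 4.001 km/s.

v = 4.00 km/s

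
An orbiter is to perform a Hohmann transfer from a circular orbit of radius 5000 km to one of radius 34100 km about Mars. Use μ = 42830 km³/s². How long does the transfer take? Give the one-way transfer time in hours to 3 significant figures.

Semi-major axis of the transfer orbit: a_t = (5000 + 34100)/2 = 19550 km.
By Kepler's third law the transfer-orbit period is T = 2π√(a_t³/μ), so t = T/2 = 41500 s.
Converting: 41500 s ÷ 3600 s/hour = 11.5 hours.

t = 11.5 hours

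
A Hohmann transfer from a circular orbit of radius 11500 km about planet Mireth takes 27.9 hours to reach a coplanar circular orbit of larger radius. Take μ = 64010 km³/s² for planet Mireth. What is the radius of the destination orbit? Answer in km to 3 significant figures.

r₂ = 69100 km

Transfer time t = 27.9 hours = 1.0044×10^5 s, and t = π√(a_t³/μ).
So a_t = (μ t²/π²)^(1/3) = (64010 × (1.0044×10^5)² / π²)^(1/3) = 40295 km.
Since a_t = (r₁ + r₂)/2, r₂ = 2a_t − r₁ = 2×40295 − 11500 = 69090 km.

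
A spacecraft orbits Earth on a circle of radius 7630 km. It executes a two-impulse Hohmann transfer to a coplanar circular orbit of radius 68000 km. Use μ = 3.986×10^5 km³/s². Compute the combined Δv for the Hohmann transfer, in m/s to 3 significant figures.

Δv = 3800 m/s

Semi-major axis of the transfer orbit: a_t = (7630 + 68000)/2 = 37815 km.
At r₁ the circular-orbit speed is v₁ = √(μ/r₁) = 7.2278 km/s.
On the transfer ellipse at r₁, vis-viva equation gives v_p = √[μ(2/r₁ − 1/a_t)] = 9.6923 km/s.
First burn Δv₁ = |v_p − v₁| = 2.4645 km/s.
At r₂, v₂ = √(μ/r₂) = 2.4211 km/s.
Transfer-orbit speed at r₂: v_a = √[μ(2/r₂ − 1/a_t)] = 1.0875 km/s.
Second burn Δv₂ = |v₂ − v_a| = 1.3336 km/s.
Δv = Δv₁ + Δv₂ = 2.4645 + 1.3336 = 3.798 km/s.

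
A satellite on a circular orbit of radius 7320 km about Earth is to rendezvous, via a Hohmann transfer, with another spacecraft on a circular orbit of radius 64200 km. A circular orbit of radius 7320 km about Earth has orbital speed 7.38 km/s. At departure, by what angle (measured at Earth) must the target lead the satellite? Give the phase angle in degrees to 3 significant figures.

φ = 105°

From the circular-orbit relation v² = μ/r at r = 7320 km: μ = v²r = (7.38)² × 7320 = 3.98679×10^5 km³/s².
The Hohmann ellipse has a_t = (r₁ + r₂)/2 = 35760 km.
Transfer time t = π√(a_t³/μ) = 33650 s.
Target angular speed ω₂ = √(μ/r₂³) = 3.882×10^-5 rad/s.
Angle swept by the target during transfer: ω₂·t = 1.306 rad = 74.83°.
The satellite traverses 180° on the transfer ellipse, so the target must lead by 180° − 74.83° = 105°.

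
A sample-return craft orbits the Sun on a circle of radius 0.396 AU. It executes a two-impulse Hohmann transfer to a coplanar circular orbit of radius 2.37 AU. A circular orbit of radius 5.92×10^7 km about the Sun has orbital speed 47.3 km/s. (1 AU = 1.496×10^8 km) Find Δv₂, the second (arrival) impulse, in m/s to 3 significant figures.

Δv₂ = 8990 m/s

From the circular-orbit relation v² = μ/r at r = 5.92×10^7 km: μ = v²r = (47.3)² × 5.92×10^7 = 1.32448×10^11 km³/s².
In km: r₁ = 0.396 × 1.496×10^8 = 5.92416×10^7 km; r₂ = 2.37 × 1.496×10^8 = 3.54552×10^8 km.
Semi-major axis of the transfer orbit: a_t = (5.92416×10^7 + 3.54552×10^8)/2 = 2.068968×10^8 km.
Circular speed at r = 3.54552×10^8 km: v_c = √(μ/r) = 19.32778 km/s.
Vis-viva on the transfer ellipse at r = 3.54552×10^8 km gives v_t = √[μ(2/r − 1/a_t)] = 10.34233 km/s.
Δv₂ = |v_t − v_c| = |10.34233 − 19.32778| = 8.985 km/s.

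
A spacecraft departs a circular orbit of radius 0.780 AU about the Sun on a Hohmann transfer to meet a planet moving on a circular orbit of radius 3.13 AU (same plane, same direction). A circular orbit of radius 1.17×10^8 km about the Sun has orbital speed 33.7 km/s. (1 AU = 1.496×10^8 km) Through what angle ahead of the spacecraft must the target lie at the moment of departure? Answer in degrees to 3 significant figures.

φ = 91.1°

From the circular-orbit relation v² = μ/r at r = 1.17×10^8 km: μ = v²r = (33.7)² × 1.17×10^8 = 1.32876×10^11 km³/s².
In km: r₁ = 0.780 × 1.496×10^8 = 1.16688×10^8 km; r₂ = 3.13 × 1.496×10^8 = 4.68248×10^8 km.
Semi-major axis of the transfer orbit: a_t = (1.16688×10^8 + 4.68248×10^8)/2 = 2.92468×10^8 km.
Transfer time t = π√(a_t³/μ) = 4.3107×10^7 s.
The target's mean motion on its circular orbit is ω₂ = √(μ/r₂³) = 3.5976×10^-8 rad/s.
Angle swept by the target during transfer: ω₂·t = 1.5508 rad = 88.854°.
Arrival is 180° from departure on the ellipse, so φ = 180° − 88.854° = 91.1°.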